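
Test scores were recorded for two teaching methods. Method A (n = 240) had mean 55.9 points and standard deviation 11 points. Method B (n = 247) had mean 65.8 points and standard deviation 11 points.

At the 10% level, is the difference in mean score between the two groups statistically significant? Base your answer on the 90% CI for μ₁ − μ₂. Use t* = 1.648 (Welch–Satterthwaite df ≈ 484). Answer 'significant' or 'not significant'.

significant

Standard errors of each mean: 11/√240 = 0.7100 and 11/√247 = 0.6999.
SE(x̄₁ − x̄₂) = √(0.7100² + 0.6999²) = 0.9970 for independent samples with unequal variances.
With t* = 1.648, the margin is 1.648 × 0.9970 = 1.6431.
x̄₁ − x̄₂ = 55.9 − 65.8 = -9.9000; the interval is -9.9000 ± 1.6431 = (-11.5431, -8.2569).
The interval (-11.5431, -8.2569) does not contain 0, so the difference is significant.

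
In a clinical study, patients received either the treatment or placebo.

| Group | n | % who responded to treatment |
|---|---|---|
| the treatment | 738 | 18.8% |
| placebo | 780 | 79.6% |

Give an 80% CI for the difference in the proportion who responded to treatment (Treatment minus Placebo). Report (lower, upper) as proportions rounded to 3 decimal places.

SE₁ = √(p̂₁(1−p̂₁)/n₁) = √(0.1880·0.8120/738) = 0.01438; SE₂ = √(0.7960·0.2040/780) = 0.01443.
Independent samples: SE of the difference = √(SE₁² + SE₂²) = √(0.0002067844 + 0.0002082249) = 0.02037.
z* for 80% confidence is 1.282, so the margin of error is 1.282 × 0.02037 = 0.02611.
Point estimate p̂₁ − p̂₂ = 0.1880 − 0.7960 = -0.6080.
-0.6080 ± 0.02611 → (-0.634, -0.582).

(-0.634, -0.582)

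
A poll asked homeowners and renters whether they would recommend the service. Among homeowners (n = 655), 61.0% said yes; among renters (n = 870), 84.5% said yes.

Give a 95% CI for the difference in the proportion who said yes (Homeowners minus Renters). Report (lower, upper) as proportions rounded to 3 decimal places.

Each SE is √(p̂(1−p̂)/n): √(0.6100·0.3900/655) = 0.01906 and √(0.8450·0.1550/870) = 0.01227.
SE(p̂₁ − p̂₂) = √(SE₁² + SE₂²) = √(0.0003632836 + 0.0001505529) = 0.02267, since the two samples are independent.
At 95% confidence z* = 1.960; margin = 1.960 × 0.02267 = 0.04443.
The difference is 0.6100 − 0.8450 = -0.2350, so the interval is -0.2350 ± 0.04443 = (-0.279, -0.191).

(-0.279, -0.191)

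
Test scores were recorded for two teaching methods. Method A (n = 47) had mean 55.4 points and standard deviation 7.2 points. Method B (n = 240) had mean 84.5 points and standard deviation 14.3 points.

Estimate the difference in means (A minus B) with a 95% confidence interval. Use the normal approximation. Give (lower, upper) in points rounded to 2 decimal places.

(-31.84, -26.36)

SE₁ = s₁/√n₁ = 7.2/√47 = 1.0502; SE₂ = 14.3/√240 = 0.9231.
Independent samples, unequal variances: SE_diff = √(SE₁² + SE₂²) = √(1.10292004 + 0.85211361) = 1.3982.
z* = 1.960, so margin of error = 1.960 × 1.3982 = 2.7405.
Difference in means = 55.4 − 84.5 = -29.1000.
-29.1000 ± 2.7405 → (-31.84, -26.36).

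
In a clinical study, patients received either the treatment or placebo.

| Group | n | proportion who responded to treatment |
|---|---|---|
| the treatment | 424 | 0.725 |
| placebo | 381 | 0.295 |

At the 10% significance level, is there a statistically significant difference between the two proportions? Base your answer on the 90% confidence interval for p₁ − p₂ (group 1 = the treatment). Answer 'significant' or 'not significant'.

significant

The two standard errors are √(0.7250×0.2750/424) = 0.02168 and √(0.2950×0.7050/381) = 0.02336.
Because the samples are independent, SE_diff = √(0.02168² + 0.02336²) = 0.03187.
Using z* = 1.645 for 90%, ME = 1.645 × 0.03187 = 0.05243.
p̂₁ − p̂₂ = 0.4300; interval 0.4300 ± 0.05243 gives (0.37757, 0.48243).
The interval (0.37757, 0.48243) does not contain 0, so the difference is significant.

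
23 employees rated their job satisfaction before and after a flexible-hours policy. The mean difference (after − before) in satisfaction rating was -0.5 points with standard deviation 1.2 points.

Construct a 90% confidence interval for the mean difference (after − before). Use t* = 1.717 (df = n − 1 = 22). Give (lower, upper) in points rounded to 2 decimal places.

(-0.93, -0.07)

This is a matched-pairs design, so SE = s_d/√n = 1.2/√23 = 0.2502.
Margin = 1.717 × 0.2502 = 0.4296; the interval is -0.5 ± 0.4296 = (-0.93, -0.07).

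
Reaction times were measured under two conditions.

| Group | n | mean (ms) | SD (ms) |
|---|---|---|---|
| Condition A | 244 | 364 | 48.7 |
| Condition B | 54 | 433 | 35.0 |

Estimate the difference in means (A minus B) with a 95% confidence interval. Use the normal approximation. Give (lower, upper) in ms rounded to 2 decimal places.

(-80.16, -57.84)

SE₁ = s₁/√n₁ = 48.7/√244 = 3.1177; SE₂ = 35.0/√54 = 4.7629.
Independent samples, unequal variances: SE_diff = √(SE₁² + SE₂²) = √(9.72005329 + 22.68521641) = 5.6926.
z* = 1.960, so margin of error = 1.960 × 5.6926 = 11.1575.
Difference in means = 364 − 433 = -69.0000.
-69.0000 ± 11.1575 → (-80.16, -57.84).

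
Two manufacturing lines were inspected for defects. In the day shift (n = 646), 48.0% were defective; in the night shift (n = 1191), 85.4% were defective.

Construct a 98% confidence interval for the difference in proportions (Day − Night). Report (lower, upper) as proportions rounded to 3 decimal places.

Each SE is √(p̂(1−p̂)/n): √(0.4800·0.5200/646) = 0.01966 and √(0.8540·0.1460/1191) = 0.01023.
SE(p̂₁ − p̂₂) = √(SE₁² + SE₂²) = √(0.0003865156 + 0.0001046529) = 0.02216, since the two samples are independent.
At 98% confidence z* = 2.326; margin = 2.326 × 0.02216 = 0.05154.
The difference is 0.4800 − 0.8540 = -0.3740, so the interval is -0.3740 ± 0.05154 = (-0.426, -0.322).

(-0.426, -0.322)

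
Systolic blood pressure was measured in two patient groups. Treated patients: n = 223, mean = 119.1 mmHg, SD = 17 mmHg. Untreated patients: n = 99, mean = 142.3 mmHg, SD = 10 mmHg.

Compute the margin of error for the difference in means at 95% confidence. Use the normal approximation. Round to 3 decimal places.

Standard errors of each mean: 17/√223 = 1.1384 and 10/√99 = 1.0050.
SE(x̄₁ − x̄₂) = √(1.1384² + 1.0050²) = 1.5185 for independent samples with unequal variances.
With z* = 1.960, the margin is 1.960 × 1.5185 = 2.9763.

2.976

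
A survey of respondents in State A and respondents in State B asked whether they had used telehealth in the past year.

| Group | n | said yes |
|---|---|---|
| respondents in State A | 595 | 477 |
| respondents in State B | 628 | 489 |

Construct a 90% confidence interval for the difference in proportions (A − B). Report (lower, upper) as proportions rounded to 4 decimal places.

First, p̂₁ = 477/595 = 0.8017; p̂₂ = 489/628 = 0.7787.
The two standard errors are √(0.8017×0.1983/595) = 0.01635 and √(0.7787×0.2213/628) = 0.01657.
Because the samples are independent, SE_diff = √(0.01635² + 0.01657²) = 0.02328.
Using z* = 1.645 for 90%, ME = 1.645 × 0.02328 = 0.03830.
p̂₁ − p̂₂ = 0.0230; interval 0.0230 ± 0.03830 gives (-0.0153, 0.0613).

(-0.0153, 0.0613)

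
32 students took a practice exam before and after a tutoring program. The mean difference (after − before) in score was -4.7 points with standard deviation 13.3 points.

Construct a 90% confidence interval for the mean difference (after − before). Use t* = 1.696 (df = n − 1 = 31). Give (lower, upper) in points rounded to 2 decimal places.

(-8.69, -0.71)

Paired design: SE = s_d/√n = 13.3/√32 = 2.3511.
t* = 1.696; margin of error = 1.696 × 2.3511 = 3.9875.
-4.7 ± 3.9875 → (-8.69, -0.71).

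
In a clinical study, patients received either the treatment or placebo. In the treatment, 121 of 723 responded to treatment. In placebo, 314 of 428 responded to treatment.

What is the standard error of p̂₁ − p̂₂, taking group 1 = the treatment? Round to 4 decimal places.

First, p̂₁ = 121/723 = 0.1674; p̂₂ = 314/428 = 0.7336.
The two standard errors are √(0.1674×0.8326/723) = 0.01388 and √(0.7336×0.2664/428) = 0.02137.
Because the samples are independent, SE_diff = √(0.01388² + 0.02137²) = 0.02548.

0.0255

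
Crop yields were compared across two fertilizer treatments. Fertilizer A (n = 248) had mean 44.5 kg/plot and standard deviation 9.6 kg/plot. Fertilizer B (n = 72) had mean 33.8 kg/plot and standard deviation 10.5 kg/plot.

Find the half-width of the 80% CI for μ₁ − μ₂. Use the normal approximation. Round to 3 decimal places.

1.768

SE₁ = s₁/√n₁ = 9.6/√248 = 0.6096; SE₂ = 10.5/√72 = 1.2374.
Independent samples, unequal variances: SE_diff = √(SE₁² + SE₂²) = √(0.37161216 + 1.53115876) = 1.3794.
z* = 1.282, so margin of error = 1.282 × 1.3794 = 1.7684.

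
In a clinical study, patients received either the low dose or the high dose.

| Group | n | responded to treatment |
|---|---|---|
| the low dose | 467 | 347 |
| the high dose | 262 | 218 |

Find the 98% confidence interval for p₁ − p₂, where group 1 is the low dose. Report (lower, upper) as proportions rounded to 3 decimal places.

First, p̂₁ = 347/467 = 0.7430; p̂₂ = 218/262 = 0.8321.
The two standard errors are √(0.7430×0.2570/467) = 0.02022 and √(0.8321×0.1679/262) = 0.02309.
Because the samples are independent, SE_diff = √(0.02022² + 0.02309²) = 0.03069.
Using z* = 2.326 for 98%, ME = 2.326 × 0.03069 = 0.07138.
p̂₁ − p̂₂ = -0.0891; interval -0.0891 ± 0.07138 gives (-0.160, -0.018).

(-0.160, -0.018)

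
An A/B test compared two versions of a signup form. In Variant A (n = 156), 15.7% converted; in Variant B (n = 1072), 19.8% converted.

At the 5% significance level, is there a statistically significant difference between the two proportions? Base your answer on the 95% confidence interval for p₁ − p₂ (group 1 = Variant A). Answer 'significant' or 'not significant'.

The two standard errors are √(0.1570×0.8430/156) = 0.02913 and √(0.1980×0.8020/1072) = 0.01217.
Because the samples are independent, SE_diff = √(0.02913² + 0.01217²) = 0.03157.
Using z* = 1.960 for 95%, ME = 1.960 × 0.03157 = 0.06188.
p̂₁ − p̂₂ = -0.0410; interval -0.0410 ± 0.06188 gives (-0.10288, 0.02088).
The interval (-0.10288, 0.02088) contains 0, so the difference is not significant.

not significant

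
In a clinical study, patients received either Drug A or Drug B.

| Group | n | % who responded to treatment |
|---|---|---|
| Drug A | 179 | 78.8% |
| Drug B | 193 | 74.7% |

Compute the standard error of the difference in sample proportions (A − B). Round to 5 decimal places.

The two standard errors are √(0.7880×0.2120/179) = 0.03055 and √(0.7470×0.2530/193) = 0.03129.
Because the samples are independent, SE_diff = √(0.03055² + 0.03129²) = 0.04373.

0.04373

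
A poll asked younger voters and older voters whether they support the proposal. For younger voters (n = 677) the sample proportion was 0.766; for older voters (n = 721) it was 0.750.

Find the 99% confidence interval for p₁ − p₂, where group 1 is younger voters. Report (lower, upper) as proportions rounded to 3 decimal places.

SE₁ = √(p̂₁(1−p̂₁)/n₁) = √(0.7660·0.2340/677) = 0.01627; SE₂ = √(0.7500·0.2500/721) = 0.01613.
Independent samples: SE of the difference = √(SE₁² + SE₂²) = √(0.0002647129 + 0.0002601769) = 0.02291.
z* for 99% confidence is 2.576, so the margin of error is 2.576 × 0.02291 = 0.05902.
Point estimate p̂₁ − p̂₂ = 0.7660 − 0.7500 = 0.0160.
0.0160 ± 0.05902 → (-0.043, 0.075).

(-0.043, 0.075)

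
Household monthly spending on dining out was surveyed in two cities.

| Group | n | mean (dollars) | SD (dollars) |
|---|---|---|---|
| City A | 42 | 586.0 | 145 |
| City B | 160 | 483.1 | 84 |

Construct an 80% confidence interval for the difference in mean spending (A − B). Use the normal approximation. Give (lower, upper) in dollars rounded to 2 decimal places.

Standard errors of each mean: 145/√42 = 22.3740 and 84/√160 = 6.6408.
SE(x̄₁ − x̄₂) = √(22.3740² + 6.6408²) = 23.3387 for independent samples with unequal variances.
With z* = 1.282, the margin is 1.282 × 23.3387 = 29.9202.
x̄₁ − x̄₂ = 586.0 − 483.1 = 102.9000; the interval is 102.9000 ± 29.9202 = (72.98, 132.82).

(72.98, 132.82)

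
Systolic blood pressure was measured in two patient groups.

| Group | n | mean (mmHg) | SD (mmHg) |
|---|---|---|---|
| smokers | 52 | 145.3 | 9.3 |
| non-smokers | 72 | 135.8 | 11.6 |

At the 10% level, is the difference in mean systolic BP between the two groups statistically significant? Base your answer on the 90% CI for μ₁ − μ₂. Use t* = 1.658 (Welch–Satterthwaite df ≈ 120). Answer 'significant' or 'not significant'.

significant

SE₁ = s₁/√n₁ = 9.3/√52 = 1.2897; SE₂ = 11.6/√72 = 1.3671.
Independent samples, unequal variances: SE_diff = √(SE₁² + SE₂²) = √(1.66332609 + 1.86896241) = 1.8794.
t* = 1.658, so margin of error = 1.658 × 1.8794 = 3.1160.
Difference in means = 145.3 − 135.8 = 9.5000.
9.5000 ± 3.1160 → (6.3840, 12.6160).
The interval (6.3840, 12.6160) does not contain 0, so the difference is significant.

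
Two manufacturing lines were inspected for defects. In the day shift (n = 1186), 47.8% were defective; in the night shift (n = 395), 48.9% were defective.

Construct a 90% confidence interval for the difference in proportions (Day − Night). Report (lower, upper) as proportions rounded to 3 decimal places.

SE₁ = √(p̂₁(1−p̂₁)/n₁) = √(0.4780·0.5220/1186) = 0.01450; SE₂ = √(0.4890·0.5110/395) = 0.02515.
Independent samples: SE of the difference = √(SE₁² + SE₂²) = √(0.00021025 + 0.0006325225) = 0.02903.
z* for 90% confidence is 1.645, so the margin of error is 1.645 × 0.02903 = 0.04775.
Point estimate p̂₁ − p̂₂ = 0.4780 − 0.4890 = -0.0110.
-0.0110 ± 0.04775 → (-0.059, 0.037).

(-0.059, 0.037)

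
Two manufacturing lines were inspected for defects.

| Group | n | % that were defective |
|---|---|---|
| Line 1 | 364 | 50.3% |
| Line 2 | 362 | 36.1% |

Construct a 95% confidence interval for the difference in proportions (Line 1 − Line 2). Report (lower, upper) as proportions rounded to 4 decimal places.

The two standard errors are √(0.5030×0.4970/364) = 0.02621 and √(0.3610×0.6390/362) = 0.02524.
Because the samples are independent, SE_diff = √(0.02621² + 0.02524²) = 0.03639.
Using z* = 1.960 for 95%, ME = 1.960 × 0.03639 = 0.07132.
p̂₁ − p̂₂ = 0.1420; interval 0.1420 ± 0.07132 gives (0.0707, 0.2133).

(0.0707, 0.2133)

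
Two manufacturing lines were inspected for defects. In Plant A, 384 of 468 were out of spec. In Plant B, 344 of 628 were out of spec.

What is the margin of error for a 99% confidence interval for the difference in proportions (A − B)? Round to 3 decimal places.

0.069

p̂₁ = 384/468 = 0.8205 and p̂₂ = 344/628 = 0.5478.
SE₁ = √(p̂₁(1−p̂₁)/n₁) = √(0.8205·0.1795/468) = 0.01774; SE₂ = √(0.5478·0.4522/628) = 0.01986.
Independent samples: SE of the difference = √(SE₁² + SE₂²) = √(0.0003147076 + 0.0003944196) = 0.02663.
z* for 99% confidence is 2.576, so the margin of error is 2.576 × 0.02663 = 0.06860.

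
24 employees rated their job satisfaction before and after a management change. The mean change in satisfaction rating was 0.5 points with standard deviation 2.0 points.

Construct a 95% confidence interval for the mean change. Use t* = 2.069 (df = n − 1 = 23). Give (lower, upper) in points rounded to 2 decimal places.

This is a matched-pairs design, so SE = s_d/√n = 2.0/√24 = 0.4082.
Margin = 2.069 × 0.4082 = 0.8446; the interval is 0.5 ± 0.8446 = (-0.34, 1.34).

(-0.34, 1.34)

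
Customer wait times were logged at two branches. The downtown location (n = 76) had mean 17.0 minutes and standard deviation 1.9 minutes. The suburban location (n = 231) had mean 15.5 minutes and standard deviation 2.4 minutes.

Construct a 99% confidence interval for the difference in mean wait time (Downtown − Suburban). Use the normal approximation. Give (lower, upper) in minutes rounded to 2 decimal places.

Per-group SEs: s₁/√n₁ = 1.9/√76 = 0.2179, s₂/√n₂ = 2.4/√231 = 0.1579.
Unpooled SE of the difference: √(0.04748041 + 0.02493241) = 0.2691.
Margin of error = z* · SE = 2.576 × 0.2691 = 0.6932.
x̄₁ − x̄₂ = 17.0 − 15.5 = 1.5000.
CI: 1.5000 ± 0.6932 = (0.81, 2.19).

(0.81, 2.19)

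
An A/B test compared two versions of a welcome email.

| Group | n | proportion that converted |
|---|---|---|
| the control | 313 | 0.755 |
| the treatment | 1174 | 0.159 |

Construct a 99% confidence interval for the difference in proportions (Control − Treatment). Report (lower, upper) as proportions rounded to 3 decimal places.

The two standard errors are √(0.7550×0.2450/313) = 0.02431 and √(0.1590×0.8410/1174) = 0.01067.
Because the samples are independent, SE_diff = √(0.02431² + 0.01067²) = 0.02655.
Using z* = 2.576 for 99%, ME = 2.576 × 0.02655 = 0.06839.
p̂₁ − p̂₂ = 0.5960; interval 0.5960 ± 0.06839 gives (0.528, 0.664).

(0.528, 0.664)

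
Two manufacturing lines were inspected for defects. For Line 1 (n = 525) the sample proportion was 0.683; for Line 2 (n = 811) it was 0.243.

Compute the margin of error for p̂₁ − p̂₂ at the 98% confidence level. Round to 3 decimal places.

The two standard errors are √(0.6830×0.3170/525) = 0.02031 and √(0.2430×0.7570/811) = 0.01506.
Because the samples are independent, SE_diff = √(0.02031² + 0.01506²) = 0.02528.
Using z* = 2.326 for 98%, ME = 2.326 × 0.02528 = 0.05880.

0.059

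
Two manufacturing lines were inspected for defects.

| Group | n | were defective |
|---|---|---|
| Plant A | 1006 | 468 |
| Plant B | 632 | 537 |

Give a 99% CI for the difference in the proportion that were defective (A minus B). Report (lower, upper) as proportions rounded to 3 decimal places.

p̂₁ = 468/1006 = 0.4652 and p̂₂ = 537/632 = 0.8497.
SE₁ = √(p̂₁(1−p̂₁)/n₁) = √(0.4652·0.5348/1006) = 0.01573; SE₂ = √(0.8497·0.1503/632) = 0.01422.
Independent samples: SE of the difference = √(SE₁² + SE₂²) = √(0.0002474329 + 0.0002022084) = 0.02120.
z* for 99% confidence is 2.576, so the margin of error is 2.576 × 0.02120 = 0.05461.
Point estimate p̂₁ − p̂₂ = 0.4652 − 0.8497 = -0.3845.
-0.3845 ± 0.05461 → (-0.439, -0.330).

(-0.439, -0.330)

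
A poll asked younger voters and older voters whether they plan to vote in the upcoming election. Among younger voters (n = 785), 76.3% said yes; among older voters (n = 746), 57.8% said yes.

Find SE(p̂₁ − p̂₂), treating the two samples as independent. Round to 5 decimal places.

0.02361

Each SE is √(p̂(1−p̂)/n): √(0.7630·0.2370/785) = 0.01518 and √(0.5780·0.4220/746) = 0.01808.
SE(p̂₁ − p̂₂) = √(SE₁² + SE₂²) = √(0.0002304324 + 0.0003268864) = 0.02361, since the two samples are independent.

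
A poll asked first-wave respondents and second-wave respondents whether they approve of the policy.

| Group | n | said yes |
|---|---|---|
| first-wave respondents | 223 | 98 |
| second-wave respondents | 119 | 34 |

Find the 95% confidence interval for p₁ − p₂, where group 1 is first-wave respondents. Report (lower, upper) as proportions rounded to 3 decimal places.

p̂₁ = 98/223 = 0.4395 and p̂₂ = 34/119 = 0.2857.
SE₁ = √(p̂₁(1−p̂₁)/n₁) = √(0.4395·0.5605/223) = 0.03324; SE₂ = √(0.2857·0.7143/119) = 0.04141.
Independent samples: SE of the difference = √(SE₁² + SE₂²) = √(0.0011048976 + 0.0017147881) = 0.05310.
z* for 95% confidence is 1.960, so the margin of error is 1.960 × 0.05310 = 0.10408.
Point estimate p̂₁ − p̂₂ = 0.4395 − 0.2857 = 0.1538.
0.1538 ± 0.10408 → (0.050, 0.258).

(0.050, 0.258)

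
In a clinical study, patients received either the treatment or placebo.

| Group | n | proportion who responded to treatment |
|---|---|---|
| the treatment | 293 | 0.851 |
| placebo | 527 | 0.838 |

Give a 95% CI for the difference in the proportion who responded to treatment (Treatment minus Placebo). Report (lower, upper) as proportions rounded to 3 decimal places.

Each SE is √(p̂(1−p̂)/n): √(0.8510·0.1490/293) = 0.02080 and √(0.8380·0.1620/527) = 0.01605.
SE(p̂₁ − p̂₂) = √(SE₁² + SE₂²) = √(0.00043264 + 0.0002576025) = 0.02627, since the two samples are independent.
At 95% confidence z* = 1.960; margin = 1.960 × 0.02627 = 0.05149.
The difference is 0.8510 − 0.8380 = 0.0130, so the interval is 0.0130 ± 0.05149 = (-0.038, 0.064).

(-0.038, 0.064)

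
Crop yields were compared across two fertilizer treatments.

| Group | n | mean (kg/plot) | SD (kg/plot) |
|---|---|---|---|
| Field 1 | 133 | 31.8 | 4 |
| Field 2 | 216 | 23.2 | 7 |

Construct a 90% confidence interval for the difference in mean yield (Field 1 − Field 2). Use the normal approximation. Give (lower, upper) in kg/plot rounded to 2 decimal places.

(7.63, 9.57)

Per-group SEs: s₁/√n₁ = 4/√133 = 0.3468, s₂/√n₂ = 7/√216 = 0.4763.
Unpooled SE of the difference: √(0.12027024 + 0.22686169) = 0.5892.
Margin of error = z* · SE = 1.645 × 0.5892 = 0.9692.
x̄₁ − x̄₂ = 31.8 − 23.2 = 8.6000.
CI: 8.6000 ± 0.9692 = (7.63, 9.57).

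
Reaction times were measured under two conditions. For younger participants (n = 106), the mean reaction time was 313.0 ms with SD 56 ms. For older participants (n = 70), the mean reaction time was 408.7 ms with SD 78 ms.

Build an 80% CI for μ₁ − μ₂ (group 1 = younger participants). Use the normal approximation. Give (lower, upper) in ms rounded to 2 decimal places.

(-109.54, -81.86)

Per-group SEs: s₁/√n₁ = 56/√106 = 5.4392, s₂/√n₂ = 78/√70 = 9.3228.
Unpooled SE of the difference: √(29.58489664 + 86.91459984) = 10.7935.
Margin of error = z* · SE = 1.282 × 10.7935 = 13.8373.
x̄₁ − x̄₂ = 313.0 − 408.7 = -95.7000.
CI: -95.7000 ± 13.8373 = (-109.54, -81.86).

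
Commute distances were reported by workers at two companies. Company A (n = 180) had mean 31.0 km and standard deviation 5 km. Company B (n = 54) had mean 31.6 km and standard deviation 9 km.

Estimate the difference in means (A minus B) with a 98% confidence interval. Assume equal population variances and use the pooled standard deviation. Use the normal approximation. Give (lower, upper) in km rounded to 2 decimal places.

s_p = √[((n₁−1)s₁² + (n₂−1)s₂²)/(n₁+n₂−2)] = √[(179·5² + 53·9²)/232] = 6.1476.
SE = 6.1476·√(1/180 + 1/54) = 0.9539.
With z* = 2.326, margin = 2.326 × 0.9539 = 2.2188.
x̄₁ − x̄₂ = 31.0 − 31.6 = -0.6000; interval -0.6000 ± 2.2188 = (-2.82, 1.62).

(-2.82, 1.62)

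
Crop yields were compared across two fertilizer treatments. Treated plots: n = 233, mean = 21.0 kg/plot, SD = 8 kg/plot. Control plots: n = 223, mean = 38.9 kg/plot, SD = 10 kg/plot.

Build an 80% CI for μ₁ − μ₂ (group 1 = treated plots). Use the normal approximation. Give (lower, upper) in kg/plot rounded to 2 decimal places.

Per-group SEs: s₁/√n₁ = 8/√233 = 0.5241, s₂/√n₂ = 10/√223 = 0.6696.
Unpooled SE of the difference: √(0.27468081 + 0.44836416) = 0.8503.
Margin of error = z* · SE = 1.282 × 0.8503 = 1.0901.
x̄₁ − x̄₂ = 21.0 − 38.9 = -17.9000.
CI: -17.9000 ± 1.0901 = (-18.99, -16.81).

(-18.99, -16.81)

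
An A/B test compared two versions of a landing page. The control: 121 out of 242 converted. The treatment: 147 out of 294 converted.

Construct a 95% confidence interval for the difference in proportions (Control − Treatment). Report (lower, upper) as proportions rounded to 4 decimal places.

(-0.0851, 0.0851)

p̂₁ = 121/242 = 0.5000 and p̂₂ = 147/294 = 0.5000.
SE₁ = √(p̂₁(1−p̂₁)/n₁) = √(0.5000·0.5000/242) = 0.03214; SE₂ = √(0.5000·0.5000/294) = 0.02916.
Independent samples: SE of the difference = √(SE₁² + SE₂²) = √(0.0010329796 + 0.0008503056) = 0.04340.
z* for 95% confidence is 1.960, so the margin of error is 1.960 × 0.04340 = 0.08506.
Point estimate p̂₁ − p̂₂ = 0.5000 − 0.5000 = 0.0000.
0.0000 ± 0.08506 → (-0.0851, 0.0851).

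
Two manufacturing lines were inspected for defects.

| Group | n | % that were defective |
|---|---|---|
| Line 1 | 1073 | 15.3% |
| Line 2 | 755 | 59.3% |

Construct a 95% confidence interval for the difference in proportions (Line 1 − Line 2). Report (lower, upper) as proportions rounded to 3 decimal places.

(-0.481, -0.399)

Each SE is √(p̂(1−p̂)/n): √(0.1530·0.8470/1073) = 0.01099 and √(0.5930·0.4070/755) = 0.01788.
SE(p̂₁ − p̂₂) = √(SE₁² + SE₂²) = √(0.0001207801 + 0.0003196944) = 0.02099, since the two samples are independent.
At 95% confidence z* = 1.960; margin = 1.960 × 0.02099 = 0.04114.
The difference is 0.1530 − 0.5930 = -0.4400, so the interval is -0.4400 ± 0.04114 = (-0.481, -0.399).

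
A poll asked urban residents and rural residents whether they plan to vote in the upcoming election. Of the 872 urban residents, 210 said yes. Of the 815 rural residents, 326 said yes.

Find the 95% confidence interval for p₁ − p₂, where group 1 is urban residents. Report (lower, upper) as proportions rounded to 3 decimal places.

p̂₁ = 210/872 = 0.2408 and p̂₂ = 326/815 = 0.4000.
SE₁ = √(p̂₁(1−p̂₁)/n₁) = √(0.2408·0.7592/872) = 0.01448; SE₂ = √(0.4000·0.6000/815) = 0.01716.
Independent samples: SE of the difference = √(SE₁² + SE₂²) = √(0.0002096704 + 0.0002944656) = 0.02245.
z* for 95% confidence is 1.960, so the margin of error is 1.960 × 0.02245 = 0.04400.
Point estimate p̂₁ − p̂₂ = 0.2408 − 0.4000 = -0.1592.
-0.1592 ± 0.04400 → (-0.203, -0.115).

(-0.203, -0.115)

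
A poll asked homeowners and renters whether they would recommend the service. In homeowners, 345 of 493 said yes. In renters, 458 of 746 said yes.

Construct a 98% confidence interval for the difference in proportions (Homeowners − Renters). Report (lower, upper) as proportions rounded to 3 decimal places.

(0.022, 0.149)

Sample proportions: 345/493 = 0.6998, 458/746 = 0.6139.
Each SE is √(p̂(1−p̂)/n): √(0.6998·0.3002/493) = 0.02064 and √(0.6139·0.3861/746) = 0.01782.
SE(p̂₁ − p̂₂) = √(SE₁² + SE₂²) = √(0.0004260096 + 0.0003175524) = 0.02727, since the two samples are independent.
At 98% confidence z* = 2.326; margin = 2.326 × 0.02727 = 0.06343.
The difference is 0.6998 − 0.6139 = 0.0859, so the interval is 0.0859 ± 0.06343 = (0.022, 0.149).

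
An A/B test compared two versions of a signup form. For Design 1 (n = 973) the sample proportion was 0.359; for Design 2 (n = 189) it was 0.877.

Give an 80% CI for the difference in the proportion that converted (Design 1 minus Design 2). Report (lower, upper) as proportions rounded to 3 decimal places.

(-0.554, -0.482)

The two standard errors are √(0.3590×0.6410/973) = 0.01538 and √(0.8770×0.1230/189) = 0.02389.
Because the samples are independent, SE_diff = √(0.01538² + 0.02389²) = 0.02841.
Using z* = 1.282 for 80%, ME = 1.282 × 0.02841 = 0.03642.
p̂₁ − p̂₂ = -0.5180; interval -0.5180 ± 0.03642 gives (-0.554, -0.482).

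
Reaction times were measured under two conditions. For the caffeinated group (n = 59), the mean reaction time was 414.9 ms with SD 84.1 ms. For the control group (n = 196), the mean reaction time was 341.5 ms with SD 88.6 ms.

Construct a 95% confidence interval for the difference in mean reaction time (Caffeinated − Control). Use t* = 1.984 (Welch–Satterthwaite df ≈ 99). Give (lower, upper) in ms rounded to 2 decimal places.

(48.31, 98.49)

Per-group SEs: s₁/√n₁ = 84.1/√59 = 10.9489, s₂/√n₂ = 88.6/√196 = 6.3286.
Unpooled SE of the difference: √(119.87841121 + 40.05117796) = 12.6463.
Margin of error = t* · SE = 1.984 × 12.6463 = 25.0903.
x̄₁ − x̄₂ = 414.9 − 341.5 = 73.4000.
CI: 73.4000 ± 25.0903 = (48.31, 98.49).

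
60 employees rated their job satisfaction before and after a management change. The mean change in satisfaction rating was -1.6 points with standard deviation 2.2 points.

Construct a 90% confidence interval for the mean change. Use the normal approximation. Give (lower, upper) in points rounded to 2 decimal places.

(-2.07, -1.13)

This is a matched-pairs design, so SE = s_d/√n = 2.2/√60 = 0.2840.
Margin = 1.645 × 0.2840 = 0.4672; the interval is -1.6 ± 0.4672 = (-2.07, -1.13).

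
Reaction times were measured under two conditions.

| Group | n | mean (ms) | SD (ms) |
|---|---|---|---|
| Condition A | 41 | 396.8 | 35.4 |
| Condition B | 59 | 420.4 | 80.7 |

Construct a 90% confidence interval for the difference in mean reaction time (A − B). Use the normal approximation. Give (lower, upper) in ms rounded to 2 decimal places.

(-43.13, -4.07)

SE₁ = s₁/√n₁ = 35.4/√41 = 5.5286; SE₂ = 80.7/√59 = 10.5062.
Independent samples, unequal variances: SE_diff = √(SE₁² + SE₂²) = √(30.56541796 + 110.38023844) = 11.8721.
z* = 1.645, so margin of error = 1.645 × 11.8721 = 19.5296.
Difference in means = 396.8 − 420.4 = -23.6000.
-23.6000 ± 19.5296 → (-43.13, -4.07).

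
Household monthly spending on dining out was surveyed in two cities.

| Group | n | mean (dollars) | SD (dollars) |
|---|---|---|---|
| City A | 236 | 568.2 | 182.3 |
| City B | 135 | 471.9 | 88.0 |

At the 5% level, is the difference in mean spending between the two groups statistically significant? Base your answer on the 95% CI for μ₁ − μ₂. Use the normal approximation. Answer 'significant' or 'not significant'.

Per-group SEs: s₁/√n₁ = 182.3/√236 = 11.8667, s₂/√n₂ = 88.0/√135 = 7.5738.
Unpooled SE of the difference: √(140.81856889 + 57.36244644) = 14.0777.
Margin of error = z* · SE = 1.960 × 14.0777 = 27.5923.
x̄₁ − x̄₂ = 568.2 − 471.9 = 96.3000.
CI: 96.3000 ± 27.5923 = (68.7077, 123.8923).
The interval (68.7077, 123.8923) does not contain 0, so the difference is significant.

significant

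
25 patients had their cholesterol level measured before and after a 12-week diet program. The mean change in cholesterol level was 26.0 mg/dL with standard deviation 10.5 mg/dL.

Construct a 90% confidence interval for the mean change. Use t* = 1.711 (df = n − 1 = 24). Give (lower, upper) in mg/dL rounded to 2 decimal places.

(22.41, 29.59)

This is a matched-pairs design, so SE = s_d/√n = 10.5/√25 = 2.1000.
Margin = 1.711 × 2.1000 = 3.5931; the interval is 26.0 ± 3.5931 = (22.41, 29.59).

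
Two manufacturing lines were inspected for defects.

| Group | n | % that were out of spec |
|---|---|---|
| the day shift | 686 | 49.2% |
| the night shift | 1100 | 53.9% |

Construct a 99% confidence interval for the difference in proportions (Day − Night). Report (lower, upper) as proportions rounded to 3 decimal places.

SE₁ = √(p̂₁(1−p̂₁)/n₁) = √(0.4920·0.5080/686) = 0.01909; SE₂ = √(0.5390·0.4610/1100) = 0.01503.
Independent samples: SE of the difference = √(SE₁² + SE₂²) = √(0.0003644281 + 0.0002259009) = 0.02430.
z* for 99% confidence is 2.576, so the margin of error is 2.576 × 0.02430 = 0.06260.
Point estimate p̂₁ − p̂₂ = 0.4920 − 0.5390 = -0.0470.
-0.0470 ± 0.06260 → (-0.110, 0.016).

(-0.110, 0.016)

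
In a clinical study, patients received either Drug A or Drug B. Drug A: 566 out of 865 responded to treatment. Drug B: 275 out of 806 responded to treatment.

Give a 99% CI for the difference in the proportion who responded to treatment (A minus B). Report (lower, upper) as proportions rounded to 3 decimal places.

(0.253, 0.373)

p̂₁ = 566/865 = 0.6543 and p̂₂ = 275/806 = 0.3412.
SE₁ = √(p̂₁(1−p̂₁)/n₁) = √(0.6543·0.3457/865) = 0.01617; SE₂ = √(0.3412·0.6588/806) = 0.01670.
Independent samples: SE of the difference = √(SE₁² + SE₂²) = √(0.0002614689 + 0.00027889) = 0.02325.
z* for 99% confidence is 2.576, so the margin of error is 2.576 × 0.02325 = 0.05989.
Point estimate p̂₁ − p̂₂ = 0.6543 − 0.3412 = 0.3131.
0.3131 ± 0.05989 → (0.253, 0.373).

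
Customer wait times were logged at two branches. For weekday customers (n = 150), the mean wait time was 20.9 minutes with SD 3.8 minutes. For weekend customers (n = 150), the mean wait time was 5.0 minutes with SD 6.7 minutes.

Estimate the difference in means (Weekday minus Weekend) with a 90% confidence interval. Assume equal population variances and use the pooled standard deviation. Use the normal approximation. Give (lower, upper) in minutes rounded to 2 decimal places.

(14.87, 16.93)

Pooled variance s_p² = [149·3.8² + 149·6.7²] / (150+150−2) = 29.6650, so s_p = 5.4466.
SE_diff = s_p·√(1/n₁ + 1/n₂) = 5.4466·√(1/150 + 1/150) = 0.6289.
z* = 1.645; margin = 1.645 × 0.6289 = 1.0345.
Difference = 20.9 − 5.0 = 15.9000.
15.9000 ± 1.0345 → (14.87, 16.93).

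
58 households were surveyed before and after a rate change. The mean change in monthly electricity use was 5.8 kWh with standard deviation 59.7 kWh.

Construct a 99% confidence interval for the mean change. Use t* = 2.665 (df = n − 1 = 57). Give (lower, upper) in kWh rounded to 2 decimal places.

(-15.09, 26.69)

Paired design: SE = s_d/√n = 59.7/√58 = 7.8390.
t* = 2.665; margin of error = 2.665 × 7.8390 = 20.8909.
5.8 ± 20.8909 → (-15.09, 26.69).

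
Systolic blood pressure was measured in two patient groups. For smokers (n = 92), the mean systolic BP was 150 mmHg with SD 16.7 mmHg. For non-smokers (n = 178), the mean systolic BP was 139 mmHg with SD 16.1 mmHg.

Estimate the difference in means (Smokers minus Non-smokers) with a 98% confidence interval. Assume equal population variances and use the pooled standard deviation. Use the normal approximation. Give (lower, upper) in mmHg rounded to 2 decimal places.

s_p = √[((n₁−1)s₁² + (n₂−1)s₂²)/(n₁+n₂−2)] = √[(91·16.7² + 177·16.1²)/268] = 16.3062.
SE = 16.3062·√(1/92 + 1/178) = 2.0938.
With z* = 2.326, margin = 2.326 × 2.0938 = 4.8702.
x̄₁ − x̄₂ = 150 − 139 = 11.0000; interval 11.0000 ± 4.8702 = (6.13, 15.87).

(6.13, 15.87)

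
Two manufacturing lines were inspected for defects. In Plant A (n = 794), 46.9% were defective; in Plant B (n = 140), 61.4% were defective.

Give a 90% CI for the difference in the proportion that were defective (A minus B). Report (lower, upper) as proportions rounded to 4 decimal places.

Each SE is √(p̂(1−p̂)/n): √(0.4690·0.5310/794) = 0.01771 and √(0.6140·0.3860/140) = 0.04114.
SE(p̂₁ − p̂₂) = √(SE₁² + SE₂²) = √(0.0003136441 + 0.0016924996) = 0.04479, since the two samples are independent.
At 90% confidence z* = 1.645; margin = 1.645 × 0.04479 = 0.07368.
The difference is 0.4690 − 0.6140 = -0.1450, so the interval is -0.1450 ± 0.07368 = (-0.2187, -0.0713).

(-0.2187, -0.0713)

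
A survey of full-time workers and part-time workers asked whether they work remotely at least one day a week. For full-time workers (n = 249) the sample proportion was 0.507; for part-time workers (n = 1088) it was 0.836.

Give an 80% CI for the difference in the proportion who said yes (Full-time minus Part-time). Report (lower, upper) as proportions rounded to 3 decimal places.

(-0.372, -0.286)

The two standard errors are √(0.5070×0.4930/249) = 0.03168 and √(0.8360×0.1640/1088) = 0.01123.
Because the samples are independent, SE_diff = √(0.03168² + 0.01123²) = 0.03361.
Using z* = 1.282 for 80%, ME = 1.282 × 0.03361 = 0.04309.
p̂₁ − p̂₂ = -0.3290; interval -0.3290 ± 0.04309 gives (-0.372, -0.286).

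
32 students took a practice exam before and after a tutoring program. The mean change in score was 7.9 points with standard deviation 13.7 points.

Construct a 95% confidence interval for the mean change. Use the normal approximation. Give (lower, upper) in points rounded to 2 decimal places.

Paired design: SE = s_d/√n = 13.7/√32 = 2.4218.
z* = 1.960; margin of error = 1.960 × 2.4218 = 4.7467.
7.9 ± 4.7467 → (3.15, 12.65).

(3.15, 12.65)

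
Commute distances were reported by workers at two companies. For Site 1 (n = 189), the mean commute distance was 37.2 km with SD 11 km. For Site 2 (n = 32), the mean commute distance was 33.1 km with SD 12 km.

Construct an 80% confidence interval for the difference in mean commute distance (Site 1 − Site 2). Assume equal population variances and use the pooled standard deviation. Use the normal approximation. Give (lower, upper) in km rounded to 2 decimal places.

s_p = √[((n₁−1)s₁² + (n₂−1)s₂²)/(n₁+n₂−2)] = √[(188·11² + 31·12²)/219] = 11.1470.
SE = 11.1470·√(1/189 + 1/32) = 2.1308.
With z* = 1.282, margin = 1.282 × 2.1308 = 2.7317.
x̄₁ − x̄₂ = 37.2 − 33.1 = 4.1000; interval 4.1000 ± 2.7317 = (1.37, 6.83).

(1.37, 6.83)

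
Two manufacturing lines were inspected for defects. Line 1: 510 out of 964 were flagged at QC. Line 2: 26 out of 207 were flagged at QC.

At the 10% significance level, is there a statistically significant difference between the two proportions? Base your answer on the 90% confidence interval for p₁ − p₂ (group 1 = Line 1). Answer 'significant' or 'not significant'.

significant

Sample proportions: 510/964 = 0.5290, 26/207 = 0.1256.
Each SE is √(p̂(1−p̂)/n): √(0.5290·0.4710/964) = 0.01608 and √(0.1256·0.8744/207) = 0.02303.
SE(p̂₁ − p̂₂) = √(SE₁² + SE₂²) = √(0.0002585664 + 0.0005303809) = 0.02809, since the two samples are independent.
At 90% confidence z* = 1.645; margin = 1.645 × 0.02809 = 0.04621.
The difference is 0.5290 − 0.1256 = 0.4034, so the interval is 0.4034 ± 0.04621 = (0.35719, 0.44961).
The interval (0.35719, 0.44961) does not contain 0, so the difference is significant.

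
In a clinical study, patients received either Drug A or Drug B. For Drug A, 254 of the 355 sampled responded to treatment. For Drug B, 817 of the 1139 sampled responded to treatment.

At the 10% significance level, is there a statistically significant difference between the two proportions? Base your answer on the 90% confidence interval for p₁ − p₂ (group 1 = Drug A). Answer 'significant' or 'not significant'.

not significant

Sample proportions: 254/355 = 0.7155, 817/1139 = 0.7173.
Each SE is √(p̂(1−p̂)/n): √(0.7155·0.2845/355) = 0.02395 and √(0.7173·0.2827/1139) = 0.01334.
SE(p̂₁ − p̂₂) = √(SE₁² + SE₂²) = √(0.0005736025 + 0.0001779556) = 0.02741, since the two samples are independent.
At 90% confidence z* = 1.645; margin = 1.645 × 0.02741 = 0.04509.
The difference is 0.7155 − 0.7173 = -0.0018, so the interval is -0.0018 ± 0.04509 = (-0.04689, 0.04329).
The interval (-0.04689, 0.04329) contains 0, so the difference is not significant.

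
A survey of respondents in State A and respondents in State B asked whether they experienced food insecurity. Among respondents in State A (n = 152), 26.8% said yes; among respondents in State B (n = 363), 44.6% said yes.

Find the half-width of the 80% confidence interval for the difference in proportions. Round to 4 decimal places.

0.0569

Each SE is √(p̂(1−p̂)/n): √(0.2680·0.7320/152) = 0.03593 and √(0.4460·0.5540/363) = 0.02609.
SE(p̂₁ − p̂₂) = √(SE₁² + SE₂²) = √(0.0012909649 + 0.0006806881) = 0.04440, since the two samples are independent.
At 80% confidence z* = 1.282; margin = 1.282 × 0.04440 = 0.05692.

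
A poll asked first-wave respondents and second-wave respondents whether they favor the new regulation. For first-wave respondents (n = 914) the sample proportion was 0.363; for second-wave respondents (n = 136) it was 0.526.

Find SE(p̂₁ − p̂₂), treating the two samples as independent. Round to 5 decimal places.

The two standard errors are √(0.3630×0.6370/914) = 0.01591 and √(0.5260×0.4740/136) = 0.04282.
Because the samples are independent, SE_diff = √(0.01591² + 0.04282²) = 0.04568.

0.04568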